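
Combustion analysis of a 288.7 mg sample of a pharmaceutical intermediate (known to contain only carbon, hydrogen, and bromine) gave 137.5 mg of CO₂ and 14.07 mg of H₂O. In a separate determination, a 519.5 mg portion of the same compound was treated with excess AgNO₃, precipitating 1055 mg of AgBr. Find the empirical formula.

C2HBr2

mol C = 0.1375 g CO₂ ÷ 44.009 g/mol = 0.0031244 mol
mol H = 2 × 0.01407 g H₂O ÷ 18.015 g/mol = 0.0015620 mol
From the AgBr data: mol Br per gram of compound = (1.055 ÷ 187.772) ÷ 0.5195 = 0.010815 mol/g, so in the 0.2887 g combustion sample mol Br = 0.0031224 mol
Divide by the smallest (0.0015620 mol): C 2.000, H 1.000, Br 1.999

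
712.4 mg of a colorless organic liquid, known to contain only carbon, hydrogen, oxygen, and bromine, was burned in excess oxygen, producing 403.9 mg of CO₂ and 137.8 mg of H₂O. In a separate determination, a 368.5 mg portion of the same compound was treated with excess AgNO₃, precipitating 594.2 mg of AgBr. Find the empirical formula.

mol C = 0.4039 g CO₂ ÷ 44.009 g/mol = 0.0091777 mol
mol H = 2 × 0.1378 g H₂O ÷ 18.015 g/mol = 0.015298 mol
From the AgBr data: mol Br per gram of compound = (0.5942 ÷ 187.772) ÷ 0.3685 = 0.0085875 mol/g, so in the 0.7124 g combustion sample mol Br = 0.0061177 mol
mass O = 0.7124 − (0.11023 + 0.015421 + 0.48883) = 0.097918 g → mol O = 0.097918 ÷ 15.999 = 0.0061202 mol
Divide by the smallest (0.0061177 mol): C 1.500, H 2.501, Br 1.000, O 1.000
Multiplying each by 2 gives whole numbers: C 3.00, H 5.00, Br 2.00, O 2.00

C3H5Br2O2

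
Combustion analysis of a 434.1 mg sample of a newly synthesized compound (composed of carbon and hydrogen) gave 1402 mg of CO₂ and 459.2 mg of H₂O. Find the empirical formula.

C5H8

mol C = 1.402 g CO₂ ÷ 44.009 g/mol = 0.031857 mol
mol H = 2 × 0.4592 g H₂O ÷ 18.015 g/mol = 0.050980 mol
Divide by the smallest (0.031857 mol): C 1.000, H 1.600
Multiplying each by 5 gives whole numbers: C 5.00, H 8.00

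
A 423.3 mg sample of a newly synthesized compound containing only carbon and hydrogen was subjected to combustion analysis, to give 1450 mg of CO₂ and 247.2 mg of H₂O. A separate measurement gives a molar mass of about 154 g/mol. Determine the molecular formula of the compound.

C12H10

mol C = 1.450 g CO₂ ÷ 44.009 g/mol = 0.032948 mol
mol H = 2 × 0.2472 g H₂O ÷ 18.015 g/mol = 0.027444 mol
Divide by the smallest (0.027444 mol): C 1.201, H 1.000
Multiplying each by 5 gives whole numbers: C 6.00, H 5.00
Empirical formula: C6H5
Empirical-formula mass = 77.11 g/mol; 154 ÷ 77.11 ≈ 2, so the molecular formula is C12H10.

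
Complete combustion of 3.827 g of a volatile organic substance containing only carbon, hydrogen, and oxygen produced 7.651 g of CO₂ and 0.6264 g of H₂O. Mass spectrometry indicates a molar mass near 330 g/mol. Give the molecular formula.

C15H6O9

mol C = 7.651 g CO₂ ÷ 44.009 g/mol = 0.17385 mol
mol H = 2 × 0.6264 g H₂O ÷ 18.015 g/mol = 0.069542 mol
mass O = 3.827 − (2.0881 + 0.070098) = 1.6688 g → mol O = 1.6688 ÷ 15.999 = 0.10431 mol
Divide by the smallest (0.069542 mol): C 2.500, H 1.000, O 1.500
Multiplying each by 2 gives whole numbers: C 5.00, H 2.00, O 3.00
Empirical formula: C5H2O3
Empirical-formula mass = 110.07 g/mol; 330 ÷ 110.07 ≈ 3, so the molecular formula is C15H6O9.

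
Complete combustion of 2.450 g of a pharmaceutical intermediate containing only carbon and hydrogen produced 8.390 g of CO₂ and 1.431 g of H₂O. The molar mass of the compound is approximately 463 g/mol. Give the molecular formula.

C36H30

mol C = 8.390 g CO₂ ÷ 44.009 g/mol = 0.19064 mol
mol H = 2 × 1.431 g H₂O ÷ 18.015 g/mol = 0.15887 mol
Divide by the smallest (0.15887 mol): C 1.200, H 1.000
Multiplying each by 5 gives whole numbers: C 6.00, H 5.00
Empirical formula: C6H5
Empirical-formula mass = 77.11 g/mol; 463 ÷ 77.11 ≈ 6, so the molecular formula is C36H30.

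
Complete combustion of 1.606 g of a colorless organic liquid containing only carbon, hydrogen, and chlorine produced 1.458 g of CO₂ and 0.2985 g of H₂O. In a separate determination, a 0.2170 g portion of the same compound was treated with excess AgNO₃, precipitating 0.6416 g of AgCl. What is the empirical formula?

mol C = 1.458 g CO₂ ÷ 44.009 g/mol = 0.033130 mol
mol H = 2 × 0.2985 g H₂O ÷ 18.015 g/mol = 0.033139 mol
From the AgCl data: mol Cl per gram of compound = (0.6416 ÷ 143.318) ÷ 0.2170 = 0.020630 mol/g, so in the 1.606 g combustion sample mol Cl = 0.033132 mol
Divide by the smallest (0.033130 mol): C 1.000, H 1.000, Cl 1.000

CHCl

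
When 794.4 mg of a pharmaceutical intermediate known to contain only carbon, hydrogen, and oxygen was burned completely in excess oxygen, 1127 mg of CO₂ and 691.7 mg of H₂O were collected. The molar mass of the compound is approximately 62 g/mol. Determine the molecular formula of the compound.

C2H6O2

mol C = 1.127 g CO₂ ÷ 44.009 g/mol = 0.025608 mol
mol H = 2 × 0.6917 g H₂O ÷ 18.015 g/mol = 0.076792 mol
mass O = 0.7944 − (0.30758 + 0.077406) = 0.40941 g → mol O = 0.40941 ÷ 15.999 = 0.025590 mol
Divide by the smallest (0.025590 mol): C 1.001, H 3.001, O 1.000
Empirical formula: CH3O
Empirical-formula mass = 31.03 g/mol; 62 ÷ 31.03 ≈ 2, so the molecular formula is C2H6O2.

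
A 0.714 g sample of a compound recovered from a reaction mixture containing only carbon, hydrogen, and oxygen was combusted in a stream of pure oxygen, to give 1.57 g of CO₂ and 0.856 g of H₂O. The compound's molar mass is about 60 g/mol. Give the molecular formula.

mol C = 1.57 g CO₂ ÷ 44.009 g/mol = 0.03567 mol
mol H = 2 × 0.856 g H₂O ÷ 18.015 g/mol = 0.09503 mol
mass O = 0.714 − (0.4285 + 0.09579) = 0.1897 g → mol O = 0.1897 ÷ 15.999 = 0.01186 mol
Divide by the smallest (0.01186 mol): C 3.008, H 8.014, O 1.000
Empirical formula: C3H8O
Empirical-formula mass = 60.10 g/mol; 60 ÷ 60.10 ≈ 1, so the molecular formula is C3H8O.

C3H8O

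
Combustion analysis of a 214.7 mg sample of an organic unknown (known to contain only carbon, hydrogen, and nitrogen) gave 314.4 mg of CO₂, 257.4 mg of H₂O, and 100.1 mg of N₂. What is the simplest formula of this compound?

mol C = 0.3144 g CO₂ ÷ 44.009 g/mol = 0.0071440 mol
mol H = 2 × 0.2574 g H₂O ÷ 18.015 g/mol = 0.028576 mol
mol N = 2 × 0.1001 g N₂ ÷ 28.014 g/mol = 0.0071464 mol
Divide by the smallest (0.0071440 mol): C 1.000, H 4.000, N 1.000

CH4N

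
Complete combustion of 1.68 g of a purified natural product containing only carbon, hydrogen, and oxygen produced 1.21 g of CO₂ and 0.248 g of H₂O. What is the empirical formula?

mol C = 1.21 g CO₂ ÷ 44.009 g/mol = 0.02749 mol
mol H = 2 × 0.248 g H₂O ÷ 18.015 g/mol = 0.02753 mol
mass O = 1.68 − (0.3302 + 0.02775) = 1.322 g → mol O = 1.322 ÷ 15.999 = 0.08263 mol
Divide by the smallest (0.02749 mol): C 1.000, H 1.001, O 3.005

CHO3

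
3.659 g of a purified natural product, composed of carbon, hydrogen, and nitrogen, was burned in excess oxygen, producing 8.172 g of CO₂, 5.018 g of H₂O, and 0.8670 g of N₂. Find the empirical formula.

C3H9N

mol C = 8.172 g CO₂ ÷ 44.009 g/mol = 0.18569 mol
mol H = 2 × 5.018 g H₂O ÷ 18.015 g/mol = 0.55709 mol
mol N = 2 × 0.8670 g N₂ ÷ 28.014 g/mol = 0.061898 mol
Divide by the smallest (0.061898 mol): C 3.000, H 9.000, N 1.000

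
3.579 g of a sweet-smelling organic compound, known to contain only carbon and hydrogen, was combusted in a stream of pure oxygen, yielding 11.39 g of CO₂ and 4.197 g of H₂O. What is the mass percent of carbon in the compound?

mol C = 11.39 g CO₂ ÷ 44.009 g/mol = 0.25881 mol
mol H = 2 × 4.197 g H₂O ÷ 18.015 g/mol = 0.46595 mol
mass % C = 3.1086 g ÷ 3.579 g × 100%

86.86%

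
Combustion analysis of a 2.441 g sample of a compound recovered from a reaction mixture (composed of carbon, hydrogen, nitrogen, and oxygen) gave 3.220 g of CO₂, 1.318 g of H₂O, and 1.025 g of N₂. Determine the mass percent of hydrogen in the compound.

6.04%

mol C = 3.220 g CO₂ ÷ 44.009 g/mol = 0.073167 mol
mol H = 2 × 1.318 g H₂O ÷ 18.015 g/mol = 0.14632 mol
mol N = 2 × 1.025 g N₂ ÷ 28.014 g/mol = 0.073178 mol
mass O = 2.441 − (0.87881 + 0.14749 + 1.0250) = 0.38970 g → mol O = 0.38970 ÷ 15.999 = 0.024358 mol
mass % H = 0.14749 g ÷ 2.441 g × 100%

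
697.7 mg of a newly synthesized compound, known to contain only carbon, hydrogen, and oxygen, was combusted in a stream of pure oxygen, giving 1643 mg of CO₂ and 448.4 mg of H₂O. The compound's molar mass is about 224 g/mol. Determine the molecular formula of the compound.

C12H16O4

mol C = 1.643 g CO₂ ÷ 44.009 g/mol = 0.037333 mol
mol H = 2 × 0.4484 g H₂O ÷ 18.015 g/mol = 0.049781 mol
mass O = 0.6977 − (0.44841 + 0.050179) = 0.19911 g → mol O = 0.19911 ÷ 15.999 = 0.012445 mol
Divide by the smallest (0.012445 mol): C 3.000, H 4.000, O 1.000
Empirical formula: C3H4O
Empirical-formula mass = 56.06 g/mol; 224 ÷ 56.06 ≈ 4, so the molecular formula is C12H16O4.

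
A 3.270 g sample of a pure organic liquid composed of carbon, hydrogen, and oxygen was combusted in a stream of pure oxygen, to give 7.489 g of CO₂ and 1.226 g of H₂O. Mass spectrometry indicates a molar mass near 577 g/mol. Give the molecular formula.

mol C = 7.489 g CO₂ ÷ 44.009 g/mol = 0.17017 mol
mol H = 2 × 1.226 g H₂O ÷ 18.015 g/mol = 0.13611 mol
mass O = 3.270 − (2.0439 + 0.13720) = 1.0889 g → mol O = 1.0889 ÷ 15.999 = 0.068060 mol
Divide by the smallest (0.068060 mol): C 2.500, H 2.000, O 1.000
Multiplying each by 2 gives whole numbers: C 5.00, H 4.00, O 2.00
Empirical formula: C5H4O2
Empirical-formula mass = 96.08 g/mol; 577 ÷ 96.08 ≈ 6, so the molecular formula is C30H24O12.

C30H24O12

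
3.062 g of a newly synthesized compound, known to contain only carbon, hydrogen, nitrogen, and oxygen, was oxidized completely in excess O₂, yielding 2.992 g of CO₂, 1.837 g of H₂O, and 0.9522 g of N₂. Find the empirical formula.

mol C = 2.992 g CO₂ ÷ 44.009 g/mol = 0.067986 mol
mol H = 2 × 1.837 g H₂O ÷ 18.015 g/mol = 0.20394 mol
mol N = 2 × 0.9522 g N₂ ÷ 28.014 g/mol = 0.067980 mol
mass O = 3.062 − (0.81658 + 0.20557 + 0.95220) = 1.0876 g → mol O = 1.0876 ÷ 15.999 = 0.067982 mol
Divide by the smallest (0.067980 mol): C 1.000, H 3.000, N 1.000, O 1.000

CH3NO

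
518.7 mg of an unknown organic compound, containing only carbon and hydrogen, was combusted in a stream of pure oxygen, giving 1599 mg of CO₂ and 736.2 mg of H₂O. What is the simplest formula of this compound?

mol C = 1.599 g CO₂ ÷ 44.009 g/mol = 0.036333 mol
mol H = 2 × 0.7362 g H₂O ÷ 18.015 g/mol = 0.081732 mol
Divide by the smallest (0.036333 mol): C 1.000, H 2.249
Multiplying each by 4 gives whole numbers: C 4.00, H 9.00

C4H9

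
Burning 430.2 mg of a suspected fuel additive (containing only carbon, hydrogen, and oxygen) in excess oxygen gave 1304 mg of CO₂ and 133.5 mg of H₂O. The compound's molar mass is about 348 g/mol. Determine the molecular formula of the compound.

C24H12O3

mol C = 1.304 g CO₂ ÷ 44.009 g/mol = 0.029630 mol
mol H = 2 × 0.1335 g H₂O ÷ 18.015 g/mol = 0.014821 mol
mass O = 0.4302 − (0.35589 + 0.014940) = 0.059371 g → mol O = 0.059371 ÷ 15.999 = 0.0037109 mol
Divide by the smallest (0.0037109 mol): C 7.985, H 3.994, O 1.000
Empirical formula: C8H4O
Empirical-formula mass = 116.12 g/mol; 348 ÷ 116.12 ≈ 3, so the molecular formula is C24H12O3.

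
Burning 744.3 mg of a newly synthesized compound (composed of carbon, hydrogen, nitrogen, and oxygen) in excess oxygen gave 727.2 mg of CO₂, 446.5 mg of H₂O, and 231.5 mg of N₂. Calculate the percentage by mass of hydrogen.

6.71%

mol C = 0.7272 g CO₂ ÷ 44.009 g/mol = 0.016524 mol
mol H = 2 × 0.4465 g H₂O ÷ 18.015 g/mol = 0.049570 mol
mol N = 2 × 0.2315 g N₂ ÷ 28.014 g/mol = 0.016527 mol
mass O = 0.7443 − (0.19847 + 0.049966 + 0.23150) = 0.26437 g → mol O = 0.26437 ÷ 15.999 = 0.016524 mol
mass % H = 0.049966 g ÷ 0.7443 g × 100%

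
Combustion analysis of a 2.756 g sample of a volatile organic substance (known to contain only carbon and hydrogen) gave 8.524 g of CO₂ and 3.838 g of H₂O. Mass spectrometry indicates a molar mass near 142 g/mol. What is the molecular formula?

mol C = 8.524 g CO₂ ÷ 44.009 g/mol = 0.19369 mol
mol H = 2 × 3.838 g H₂O ÷ 18.015 g/mol = 0.42609 mol
Divide by the smallest (0.19369 mol): C 1.000, H 2.200
Multiplying each by 5 gives whole numbers: C 5.00, H 11.00
Empirical formula: C5H11
Empirical-formula mass = 71.14 g/mol; 142 ÷ 71.14 ≈ 2, so the molecular formula is C10H22.

C10H22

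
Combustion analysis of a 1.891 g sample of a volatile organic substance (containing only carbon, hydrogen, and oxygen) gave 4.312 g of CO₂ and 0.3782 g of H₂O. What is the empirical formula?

C7H3O3

mol C = 4.312 g CO₂ ÷ 44.009 g/mol = 0.097980 mol
mol H = 2 × 0.3782 g H₂O ÷ 18.015 g/mol = 0.041987 mol
mass O = 1.891 − (1.1768 + 0.042323) = 0.67184 g → mol O = 0.67184 ÷ 15.999 = 0.041993 mol
Divide by the smallest (0.041987 mol): C 2.334, H 1.000, O 1.000
Multiplying each by 3 gives whole numbers: C 7.00, H 3.00, O 3.00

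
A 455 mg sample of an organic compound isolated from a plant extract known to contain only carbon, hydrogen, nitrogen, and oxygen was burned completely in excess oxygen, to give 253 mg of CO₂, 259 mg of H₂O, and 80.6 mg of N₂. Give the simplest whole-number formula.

mol C = 0.253 g CO₂ ÷ 44.009 g/mol = 0.005749 mol
mol H = 2 × 0.259 g H₂O ÷ 18.015 g/mol = 0.02875 mol
mol N = 2 × 0.0806 g N₂ ÷ 28.014 g/mol = 0.005754 mol
mass O = 0.455 − (0.06905 + 0.02898 + 0.08060) = 0.2764 g → mol O = 0.2764 ÷ 15.999 = 0.01727 mol
Divide by the smallest (0.005749 mol): C 1.000, H 5.002, N 1.001, O 3.005

CH5NO3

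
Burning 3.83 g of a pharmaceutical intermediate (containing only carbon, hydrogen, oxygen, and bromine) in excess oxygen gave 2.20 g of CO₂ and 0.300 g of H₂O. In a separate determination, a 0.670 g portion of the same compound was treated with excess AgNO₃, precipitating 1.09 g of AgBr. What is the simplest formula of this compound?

C3H2Br2O2

mol C = 2.20 g CO₂ ÷ 44.009 g/mol = 0.04999 mol
mol H = 2 × 0.300 g H₂O ÷ 18.015 g/mol = 0.03331 mol
From the AgBr data: mol Br per gram of compound = (1.09 ÷ 187.772) ÷ 0.670 = 0.008664 mol/g, so in the 3.83 g combustion sample mol Br = 0.03318 mol
mass O = 3.83 − (0.6004 + 0.03357 + 2.651) = 0.5445 g → mol O = 0.5445 ÷ 15.999 = 0.03403 mol
Divide by the smallest (0.03318 mol): C 1.506, H 1.004, Br 1.000, O 1.026
Multiplying each by 2 gives whole numbers: C 3.01, H 2.01, Br 2.00, O 2.05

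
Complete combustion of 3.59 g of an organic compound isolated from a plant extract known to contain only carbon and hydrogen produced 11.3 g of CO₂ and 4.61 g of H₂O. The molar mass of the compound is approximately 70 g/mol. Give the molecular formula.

C5H10

mol C = 11.3 g CO₂ ÷ 44.009 g/mol = 0.2568 mol
mol H = 2 × 4.61 g H₂O ÷ 18.015 g/mol = 0.5118 mol
Divide by the smallest (0.2568 mol): C 1.000, H 1.993
Empirical formula: CH2
Empirical-formula mass = 14.03 g/mol; 70 ÷ 14.03 ≈ 5, so the molecular formula is C5H10.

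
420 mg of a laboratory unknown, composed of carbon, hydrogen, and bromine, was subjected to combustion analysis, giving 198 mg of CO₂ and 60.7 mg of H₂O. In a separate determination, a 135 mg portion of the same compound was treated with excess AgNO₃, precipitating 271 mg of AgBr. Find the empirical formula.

mol C = 0.198 g CO₂ ÷ 44.009 g/mol = 0.004499 mol
mol H = 2 × 0.0607 g H₂O ÷ 18.015 g/mol = 0.006739 mol
From the AgBr data: mol Br per gram of compound = (0.271 ÷ 187.772) ÷ 0.135 = 0.01069 mol/g, so in the 0.420 g combustion sample mol Br = 0.004490 mol
Divide by the smallest (0.004490 mol): C 1.002, H 1.501, Br 1.000
Multiplying each by 2 gives whole numbers: C 2.00, H 3.00, Br 2.00

C2H3Br2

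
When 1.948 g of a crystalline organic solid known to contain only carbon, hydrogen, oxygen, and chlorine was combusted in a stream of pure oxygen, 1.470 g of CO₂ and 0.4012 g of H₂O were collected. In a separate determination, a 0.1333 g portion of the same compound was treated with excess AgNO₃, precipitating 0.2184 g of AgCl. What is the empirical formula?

mol C = 1.470 g CO₂ ÷ 44.009 g/mol = 0.033402 mol
mol H = 2 × 0.4012 g H₂O ÷ 18.015 g/mol = 0.044541 mol
From the AgCl data: mol Cl per gram of compound = (0.2184 ÷ 143.318) ÷ 0.1333 = 0.011432 mol/g, so in the 1.948 g combustion sample mol Cl = 0.022270 mol
mass O = 1.948 − (0.40119 + 0.044897 + 0.78945) = 0.71245 g → mol O = 0.71245 ÷ 15.999 = 0.044531 mol
Divide by the smallest (0.022270 mol): C 1.500, H 2.000, Cl 1.000, O 2.000
Multiplying each by 2 gives whole numbers: C 3.00, H 4.00, Cl 2.00, O 4.00

C3H4Cl2O4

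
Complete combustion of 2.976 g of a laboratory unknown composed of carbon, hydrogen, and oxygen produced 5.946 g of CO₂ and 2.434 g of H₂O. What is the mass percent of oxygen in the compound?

mol C = 5.946 g CO₂ ÷ 44.009 g/mol = 0.13511 mol
mol H = 2 × 2.434 g H₂O ÷ 18.015 g/mol = 0.27022 mol
mass O = 2.976 − (1.6228 + 0.27238) = 1.0808 g → mol O = 1.0808 ÷ 15.999 = 0.067556 mol
mass % O = 1.0808 g ÷ 2.976 g × 100%

36.32%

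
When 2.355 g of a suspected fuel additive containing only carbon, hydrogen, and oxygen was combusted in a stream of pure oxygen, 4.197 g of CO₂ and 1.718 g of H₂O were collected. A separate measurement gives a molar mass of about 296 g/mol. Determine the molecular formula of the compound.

C12H24O8

mol C = 4.197 g CO₂ ÷ 44.009 g/mol = 0.095367 mol
mol H = 2 × 1.718 g H₂O ÷ 18.015 g/mol = 0.19073 mol
mass O = 2.355 − (1.1455 + 0.19226) = 1.0173 g → mol O = 1.0173 ÷ 15.999 = 0.063585 mol
Divide by the smallest (0.063585 mol): C 1.500, H 3.000, O 1.000
Multiplying each by 2 gives whole numbers: C 3.00, H 6.00, O 2.00
Empirical formula: C3H6O2
Empirical-formula mass = 74.08 g/mol; 296 ÷ 74.08 ≈ 4, so the molecular formula is C12H24O8.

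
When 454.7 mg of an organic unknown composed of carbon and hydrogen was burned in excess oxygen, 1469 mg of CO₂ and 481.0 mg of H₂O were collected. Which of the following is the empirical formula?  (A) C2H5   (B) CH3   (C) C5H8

(C) C5H8

mol C = 1.469 g CO₂ ÷ 44.009 g/mol = 0.033380 mol
mol H = 2 × 0.4810 g H₂O ÷ 18.015 g/mol = 0.053400 mol
Divide by the smallest (0.033380 mol): C 1.000, H 1.600
Multiplying each by 5 gives whole numbers: C 5.00, H 8.00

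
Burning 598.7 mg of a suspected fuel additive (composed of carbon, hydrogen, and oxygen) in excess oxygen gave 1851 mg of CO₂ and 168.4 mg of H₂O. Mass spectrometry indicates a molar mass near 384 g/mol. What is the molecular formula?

mol C = 1.851 g CO₂ ÷ 44.009 g/mol = 0.042060 mol
mol H = 2 × 0.1684 g H₂O ÷ 18.015 g/mol = 0.018696 mol
mass O = 0.5987 − (0.50518 + 0.018845) = 0.074677 g → mol O = 0.074677 ÷ 15.999 = 0.0046676 mol
Divide by the smallest (0.0046676 mol): C 9.011, H 4.005, O 1.000
Empirical formula: C9H4O
Empirical-formula mass = 128.13 g/mol; 384 ÷ 128.13 ≈ 3, so the molecular formula is C27H12O3.

C27H12O3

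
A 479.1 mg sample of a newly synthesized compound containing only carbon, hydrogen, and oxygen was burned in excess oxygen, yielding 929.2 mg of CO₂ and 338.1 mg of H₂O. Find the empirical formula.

mol C = 0.9292 g CO₂ ÷ 44.009 g/mol = 0.021114 mol
mol H = 2 × 0.3381 g H₂O ÷ 18.015 g/mol = 0.037535 mol
mass O = 0.4791 − (0.25360 + 0.037836) = 0.18767 g → mol O = 0.18767 ÷ 15.999 = 0.011730 mol
Divide by the smallest (0.011730 mol): C 1.800, H 3.200, O 1.000
Multiplying each by 5 gives whole numbers: C 9.00, H 16.00, O 5.00

C9H16O5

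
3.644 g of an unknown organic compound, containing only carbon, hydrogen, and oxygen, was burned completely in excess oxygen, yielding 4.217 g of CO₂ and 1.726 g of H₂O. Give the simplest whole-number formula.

mol C = 4.217 g CO₂ ÷ 44.009 g/mol = 0.095821 mol
mol H = 2 × 1.726 g H₂O ÷ 18.015 g/mol = 0.19162 mol
mass O = 3.644 − (1.1509 + 0.19315) = 2.2999 g → mol O = 2.2999 ÷ 15.999 = 0.14376 mol
Divide by the smallest (0.095821 mol): C 1.000, H 2.000, O 1.500
Multiplying each by 2 gives whole numbers: C 2.00, H 4.00, O 3.00

C2H4O3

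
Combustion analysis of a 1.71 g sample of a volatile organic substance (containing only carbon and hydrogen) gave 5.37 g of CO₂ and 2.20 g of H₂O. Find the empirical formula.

mol C = 5.37 g CO₂ ÷ 44.009 g/mol = 0.1220 mol
mol H = 2 × 2.20 g H₂O ÷ 18.015 g/mol = 0.2442 mol
Divide by the smallest (0.1220 mol): C 1.000, H 2.002

CH2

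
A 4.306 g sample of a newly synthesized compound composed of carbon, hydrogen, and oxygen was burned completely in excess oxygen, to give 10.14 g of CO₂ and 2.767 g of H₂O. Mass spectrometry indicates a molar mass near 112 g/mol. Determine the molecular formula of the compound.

C6H8O2

mol C = 10.14 g CO₂ ÷ 44.009 g/mol = 0.23041 mol
mol H = 2 × 2.767 g H₂O ÷ 18.015 g/mol = 0.30719 mol
mass O = 4.306 − (2.7674 + 0.30965) = 1.2289 g → mol O = 1.2289 ÷ 15.999 = 0.076813 mol
Divide by the smallest (0.076813 mol): C 3.000, H 3.999, O 1.000
Empirical formula: C3H4O
Empirical-formula mass = 56.06 g/mol; 112 ÷ 56.06 ≈ 2, so the molecular formula is C6H8O2.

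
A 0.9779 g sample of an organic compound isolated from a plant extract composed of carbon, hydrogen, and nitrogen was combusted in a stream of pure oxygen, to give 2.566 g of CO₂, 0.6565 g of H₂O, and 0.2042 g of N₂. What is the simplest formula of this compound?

C4H5N

mol C = 2.566 g CO₂ ÷ 44.009 g/mol = 0.058306 mol
mol H = 2 × 0.6565 g H₂O ÷ 18.015 g/mol = 0.072884 mol
mol N = 2 × 0.2042 g N₂ ÷ 28.014 g/mol = 0.014578 mol
Divide by the smallest (0.014578 mol): C 3.999, H 4.999, N 1.000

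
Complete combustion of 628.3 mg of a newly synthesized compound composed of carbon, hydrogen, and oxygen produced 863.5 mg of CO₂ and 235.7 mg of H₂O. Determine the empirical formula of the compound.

C6H8O7

mol C = 0.8635 g CO₂ ÷ 44.009 g/mol = 0.019621 mol
mol H = 2 × 0.2357 g H₂O ÷ 18.015 g/mol = 0.026167 mol
mass O = 0.6283 − (0.23567 + 0.026376) = 0.36626 g → mol O = 0.36626 ÷ 15.999 = 0.022892 mol
Divide by the smallest (0.019621 mol): C 1.000, H 1.334, O 1.167
Multiplying each by 6 gives whole numbers: C 6.00, H 8.00, O 7.00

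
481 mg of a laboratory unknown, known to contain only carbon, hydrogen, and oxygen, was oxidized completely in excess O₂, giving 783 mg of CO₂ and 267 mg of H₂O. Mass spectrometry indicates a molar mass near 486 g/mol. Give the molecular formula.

mol C = 0.783 g CO₂ ÷ 44.009 g/mol = 0.01779 mol
mol H = 2 × 0.267 g H₂O ÷ 18.015 g/mol = 0.02964 mol
mass O = 0.481 − (0.2137 + 0.02988) = 0.2374 g → mol O = 0.2374 ÷ 15.999 = 0.01484 mol
Divide by the smallest (0.01484 mol): C 1.199, H 1.997, O 1.000
Multiplying each by 5 gives whole numbers: C 5.99, H 9.99, O 5.00
Empirical formula: C6H10O5
Empirical-formula mass = 162.14 g/mol; 486 ÷ 162.14 ≈ 3, so the molecular formula is C18H30O15.

C18H30O15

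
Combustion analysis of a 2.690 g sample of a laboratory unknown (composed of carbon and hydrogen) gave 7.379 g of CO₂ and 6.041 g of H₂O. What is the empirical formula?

CH4

mol C = 7.379 g CO₂ ÷ 44.009 g/mol = 0.16767 mol
mol H = 2 × 6.041 g H₂O ÷ 18.015 g/mol = 0.67066 mol
Divide by the smallest (0.16767 mol): C 1.000, H 4.000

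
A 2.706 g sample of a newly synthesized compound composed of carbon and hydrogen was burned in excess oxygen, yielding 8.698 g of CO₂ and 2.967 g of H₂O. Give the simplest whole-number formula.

mol C = 8.698 g CO₂ ÷ 44.009 g/mol = 0.19764 mol
mol H = 2 × 2.967 g H₂O ÷ 18.015 g/mol = 0.32939 mol
Divide by the smallest (0.19764 mol): C 1.000, H 1.667
Multiplying each by 3 gives whole numbers: C 3.00, H 5.00

C3H5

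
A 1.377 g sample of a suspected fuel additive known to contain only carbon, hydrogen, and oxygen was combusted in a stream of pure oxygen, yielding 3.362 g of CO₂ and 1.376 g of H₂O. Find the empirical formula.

C4H8O

mol C = 3.362 g CO₂ ÷ 44.009 g/mol = 0.076393 mol
mol H = 2 × 1.376 g H₂O ÷ 18.015 g/mol = 0.15276 mol
mass O = 1.377 − (0.91756 + 0.15398) = 0.30545 g → mol O = 0.30545 ÷ 15.999 = 0.019092 mol
Divide by the smallest (0.019092 mol): C 4.001, H 8.001, O 1.000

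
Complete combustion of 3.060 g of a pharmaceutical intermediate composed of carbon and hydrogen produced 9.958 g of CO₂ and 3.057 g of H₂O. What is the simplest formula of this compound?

mol C = 9.958 g CO₂ ÷ 44.009 g/mol = 0.22627 mol
mol H = 2 × 3.057 g H₂O ÷ 18.015 g/mol = 0.33938 mol
Divide by the smallest (0.22627 mol): C 1.000, H 1.500
Multiplying each by 2 gives whole numbers: C 2.00, H 3.00

C2H3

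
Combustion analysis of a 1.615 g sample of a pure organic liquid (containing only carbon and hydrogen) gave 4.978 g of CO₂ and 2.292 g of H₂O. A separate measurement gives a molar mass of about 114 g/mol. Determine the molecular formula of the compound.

C8H18

mol C = 4.978 g CO₂ ÷ 44.009 g/mol = 0.11311 mol
mol H = 2 × 2.292 g H₂O ÷ 18.015 g/mol = 0.25445 mol
Divide by the smallest (0.11311 mol): C 1.000, H 2.250
Multiplying each by 4 gives whole numbers: C 4.00, H 9.00
Empirical formula: C4H9
Empirical-formula mass = 57.12 g/mol; 114 ÷ 57.12 ≈ 2, so the molecular formula is C8H18.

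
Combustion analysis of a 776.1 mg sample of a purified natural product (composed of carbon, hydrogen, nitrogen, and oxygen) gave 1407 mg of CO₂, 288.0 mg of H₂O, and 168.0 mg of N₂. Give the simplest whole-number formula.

mol C = 1.407 g CO₂ ÷ 44.009 g/mol = 0.031971 mol
mol H = 2 × 0.2880 g H₂O ÷ 18.015 g/mol = 0.031973 mol
mol N = 2 × 0.1680 g N₂ ÷ 28.014 g/mol = 0.011994 mol
mass O = 0.7761 − (0.38400 + 0.032229 + 0.16800) = 0.19187 g → mol O = 0.19187 ÷ 15.999 = 0.011993 mol
Divide by the smallest (0.011993 mol): C 2.666, H 2.666, N 1.000, O 1.000
Multiplying each by 3 gives whole numbers: C 8.00, H 8.00, N 3.00, O 3.00

C8H8N3O3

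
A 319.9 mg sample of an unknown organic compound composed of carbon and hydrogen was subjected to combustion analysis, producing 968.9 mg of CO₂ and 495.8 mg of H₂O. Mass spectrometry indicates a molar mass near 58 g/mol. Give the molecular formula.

C4H10

mol C = 0.9689 g CO₂ ÷ 44.009 g/mol = 0.022016 mol
mol H = 2 × 0.4958 g H₂O ÷ 18.015 g/mol = 0.055043 mol
Divide by the smallest (0.022016 mol): C 1.000, H 2.500
Multiplying each by 2 gives whole numbers: C 2.00, H 5.00
Empirical formula: C2H5
Empirical-formula mass = 29.06 g/mol; 58 ÷ 29.06 ≈ 2, so the molecular formula is C4H10.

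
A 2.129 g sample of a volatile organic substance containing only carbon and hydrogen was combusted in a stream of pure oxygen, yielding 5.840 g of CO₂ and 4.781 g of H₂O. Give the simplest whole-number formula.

mol C = 5.840 g CO₂ ÷ 44.009 g/mol = 0.13270 mol
mol H = 2 × 4.781 g H₂O ÷ 18.015 g/mol = 0.53078 mol
Divide by the smallest (0.13270 mol): C 1.000, H 4.000

CH4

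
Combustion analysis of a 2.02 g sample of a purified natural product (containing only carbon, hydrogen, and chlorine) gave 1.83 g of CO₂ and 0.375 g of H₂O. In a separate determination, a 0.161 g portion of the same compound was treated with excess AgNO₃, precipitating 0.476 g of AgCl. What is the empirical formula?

mol C = 1.83 g CO₂ ÷ 44.009 g/mol = 0.04158 mol
mol H = 2 × 0.375 g H₂O ÷ 18.015 g/mol = 0.04163 mol
From the AgCl data: mol Cl per gram of compound = (0.476 ÷ 143.318) ÷ 0.161 = 0.02063 mol/g, so in the 2.02 g combustion sample mol Cl = 0.04167 mol
Divide by the smallest (0.04158 mol): C 1.000, H 1.001, Cl 1.002

CHCl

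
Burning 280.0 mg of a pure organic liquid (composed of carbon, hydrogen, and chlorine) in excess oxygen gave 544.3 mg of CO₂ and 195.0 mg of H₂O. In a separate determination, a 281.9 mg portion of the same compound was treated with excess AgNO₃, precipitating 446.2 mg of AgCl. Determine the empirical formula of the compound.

mol C = 0.5443 g CO₂ ÷ 44.009 g/mol = 0.012368 mol
mol H = 2 × 0.1950 g H₂O ÷ 18.015 g/mol = 0.021649 mol
From the AgCl data: mol Cl per gram of compound = (0.4462 ÷ 143.318) ÷ 0.2819 = 0.011044 mol/g, so in the 0.2800 g combustion sample mol Cl = 0.0030924 mol
Divide by the smallest (0.0030924 mol): C 3.999, H 7.001, Cl 1.000

C4H7Cl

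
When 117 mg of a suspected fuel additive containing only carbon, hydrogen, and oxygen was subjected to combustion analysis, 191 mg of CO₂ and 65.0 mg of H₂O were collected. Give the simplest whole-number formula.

mol C = 0.191 g CO₂ ÷ 44.009 g/mol = 0.004340 mol
mol H = 2 × 0.0650 g H₂O ÷ 18.015 g/mol = 0.007216 mol
mass O = 0.117 − (0.05213 + 0.007274) = 0.05760 g → mol O = 0.05760 ÷ 15.999 = 0.003600 mol
Divide by the smallest (0.003600 mol): C 1.206, H 2.004, O 1.000
Multiplying each by 5 gives whole numbers: C 6.03, H 10.02, O 5.00

C6H10O5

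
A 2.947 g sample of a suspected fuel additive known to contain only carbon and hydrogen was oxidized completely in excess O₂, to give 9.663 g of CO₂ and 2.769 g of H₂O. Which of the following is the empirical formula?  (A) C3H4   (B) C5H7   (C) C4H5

(B) C5H7

mol C = 9.663 g CO₂ ÷ 44.009 g/mol = 0.21957 mol
mol H = 2 × 2.769 g H₂O ÷ 18.015 g/mol = 0.30741 mol
Divide by the smallest (0.21957 mol): C 1.000, H 1.400
Multiplying each by 5 gives whole numbers: C 5.00, H 7.00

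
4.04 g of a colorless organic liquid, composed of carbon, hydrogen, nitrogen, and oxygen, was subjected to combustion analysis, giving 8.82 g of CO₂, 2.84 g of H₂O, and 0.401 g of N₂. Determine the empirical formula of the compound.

C7H11NO2

mol C = 8.82 g CO₂ ÷ 44.009 g/mol = 0.2004 mol
mol H = 2 × 2.84 g H₂O ÷ 18.015 g/mol = 0.3153 mol
mol N = 2 × 0.401 g N₂ ÷ 28.014 g/mol = 0.02863 mol
mass O = 4.04 − (2.407 + 0.3178 + 0.4010) = 0.9140 g → mol O = 0.9140 ÷ 15.999 = 0.05713 mol
Divide by the smallest (0.02863 mol): C 7.000, H 11.013, N 1.000, O 1.996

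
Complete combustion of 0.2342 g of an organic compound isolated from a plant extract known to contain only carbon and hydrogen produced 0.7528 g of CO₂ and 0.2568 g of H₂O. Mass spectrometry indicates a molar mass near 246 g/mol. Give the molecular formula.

mol C = 0.7528 g CO₂ ÷ 44.009 g/mol = 0.017106 mol
mol H = 2 × 0.2568 g H₂O ÷ 18.015 g/mol = 0.028510 mol
Divide by the smallest (0.017106 mol): C 1.000, H 1.667
Multiplying each by 3 gives whole numbers: C 3.00, H 5.00
Empirical formula: C3H5
Empirical-formula mass = 41.07 g/mol; 246 ÷ 41.07 ≈ 6, so the molecular formula is C18H30.

C18H30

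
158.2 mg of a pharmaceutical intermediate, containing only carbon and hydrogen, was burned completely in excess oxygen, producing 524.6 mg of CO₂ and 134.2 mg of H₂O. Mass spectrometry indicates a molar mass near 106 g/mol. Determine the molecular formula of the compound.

C8H10

mol C = 0.5246 g CO₂ ÷ 44.009 g/mol = 0.011920 mol
mol H = 2 × 0.1342 g H₂O ÷ 18.015 g/mol = 0.014899 mol
Divide by the smallest (0.011920 mol): C 1.000, H 1.250
Multiplying each by 4 gives whole numbers: C 4.00, H 5.00
Empirical formula: C4H5
Empirical-formula mass = 53.08 g/mol; 106 ÷ 53.08 ≈ 2, so the molecular formula is C8H10.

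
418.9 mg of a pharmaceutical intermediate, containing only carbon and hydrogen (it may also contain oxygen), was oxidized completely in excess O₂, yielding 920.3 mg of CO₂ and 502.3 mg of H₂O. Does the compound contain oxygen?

mol C = 0.9203 g CO₂ ÷ 44.009 g/mol = 0.020912 mol
mol H = 2 × 0.5023 g H₂O ÷ 18.015 g/mol = 0.055765 mol
C and H account for only 0.30738 g of the 0.4189 g sample; the remaining 0.11152 g must be oxygen.

yes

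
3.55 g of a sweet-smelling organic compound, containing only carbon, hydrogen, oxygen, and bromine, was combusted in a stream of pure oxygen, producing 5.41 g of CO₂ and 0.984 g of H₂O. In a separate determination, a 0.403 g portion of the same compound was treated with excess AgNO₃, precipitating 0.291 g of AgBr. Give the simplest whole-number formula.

mol C = 5.41 g CO₂ ÷ 44.009 g/mol = 0.1229 mol
mol H = 2 × 0.984 g H₂O ÷ 18.015 g/mol = 0.1092 mol
From the AgBr data: mol Br per gram of compound = (0.291 ÷ 187.772) ÷ 0.403 = 0.003846 mol/g, so in the 3.55 g combustion sample mol Br = 0.01365 mol
mass O = 3.55 − (1.477 + 0.1101 + 1.091) = 0.8726 g → mol O = 0.8726 ÷ 15.999 = 0.05454 mol
Divide by the smallest (0.01365 mol): C 9.005, H 8.002, Br 1.000, O 3.995

C9H8BrO4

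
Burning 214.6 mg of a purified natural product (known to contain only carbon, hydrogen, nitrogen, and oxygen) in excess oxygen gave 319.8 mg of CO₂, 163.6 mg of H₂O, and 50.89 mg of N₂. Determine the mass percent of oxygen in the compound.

27.08%

mol C = 0.3198 g CO₂ ÷ 44.009 g/mol = 0.0072667 mol
mol H = 2 × 0.1636 g H₂O ÷ 18.015 g/mol = 0.018163 mol
mol N = 2 × 0.05089 g N₂ ÷ 28.014 g/mol = 0.0036332 mol
mass O = 0.2146 − (0.087280 + 0.018308 + 0.050890) = 0.058122 g → mol O = 0.058122 ÷ 15.999 = 0.0036328 mol
mass % O = 0.058122 g ÷ 0.2146 g × 100%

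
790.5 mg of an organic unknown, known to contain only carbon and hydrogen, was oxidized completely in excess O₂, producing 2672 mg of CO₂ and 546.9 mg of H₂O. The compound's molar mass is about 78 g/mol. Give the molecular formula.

C6H6

mol C = 2.672 g CO₂ ÷ 44.009 g/mol = 0.060715 mol
mol H = 2 × 0.5469 g H₂O ÷ 18.015 g/mol = 0.060716 mol
Divide by the smallest (0.060715 mol): C 1.000, H 1.000
Empirical formula: CH
Empirical-formula mass = 13.02 g/mol; 78 ÷ 13.02 ≈ 6, so the molecular formula is C6H6.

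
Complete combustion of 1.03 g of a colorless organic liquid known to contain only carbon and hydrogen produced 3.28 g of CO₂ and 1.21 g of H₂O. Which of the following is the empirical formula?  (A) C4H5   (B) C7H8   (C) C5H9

mol C = 3.28 g CO₂ ÷ 44.009 g/mol = 0.07453 mol
mol H = 2 × 1.21 g H₂O ÷ 18.015 g/mol = 0.1343 mol
Divide by the smallest (0.07453 mol): C 1.000, H 1.802
Multiplying each by 5 gives whole numbers: C 5.00, H 9.01

(C) C5H9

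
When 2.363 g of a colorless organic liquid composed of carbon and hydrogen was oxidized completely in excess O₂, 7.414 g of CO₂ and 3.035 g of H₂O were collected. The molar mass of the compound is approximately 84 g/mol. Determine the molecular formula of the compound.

C6H12

mol C = 7.414 g CO₂ ÷ 44.009 g/mol = 0.16847 mol
mol H = 2 × 3.035 g H₂O ÷ 18.015 g/mol = 0.33694 mol
Divide by the smallest (0.16847 mol): C 1.000, H 2.000
Empirical formula: CH2
Empirical-formula mass = 14.03 g/mol; 84 ÷ 14.03 ≈ 6, so the molecular formula is C6H12.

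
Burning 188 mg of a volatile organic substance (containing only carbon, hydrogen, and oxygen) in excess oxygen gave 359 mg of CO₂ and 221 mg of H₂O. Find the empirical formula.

mol C = 0.359 g CO₂ ÷ 44.009 g/mol = 0.008157 mol
mol H = 2 × 0.221 g H₂O ÷ 18.015 g/mol = 0.02454 mol
mass O = 0.188 − (0.09798 + 0.02473) = 0.06529 g → mol O = 0.06529 ÷ 15.999 = 0.004081 mol
Divide by the smallest (0.004081 mol): C 1.999, H 6.012, O 1.000

C2H6O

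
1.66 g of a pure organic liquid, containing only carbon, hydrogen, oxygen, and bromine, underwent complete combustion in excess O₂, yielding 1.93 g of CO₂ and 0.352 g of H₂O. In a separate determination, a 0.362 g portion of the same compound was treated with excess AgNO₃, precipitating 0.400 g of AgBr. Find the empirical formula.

mol C = 1.93 g CO₂ ÷ 44.009 g/mol = 0.04385 mol
mol H = 2 × 0.352 g H₂O ÷ 18.015 g/mol = 0.03908 mol
From the AgBr data: mol Br per gram of compound = (0.400 ÷ 187.772) ÷ 0.362 = 0.005885 mol/g, so in the 1.66 g combustion sample mol Br = 0.009769 mol
mass O = 1.66 − (0.5267 + 0.03939 + 0.7805) = 0.3133 g → mol O = 0.3133 ÷ 15.999 = 0.01958 mol
Divide by the smallest (0.009769 mol): C 4.489, H 4.000, Br 1.000, O 2.005
Multiplying each by 2 gives whole numbers: C 8.98, H 8.00, Br 2.00, O 4.01

C9H8Br2O4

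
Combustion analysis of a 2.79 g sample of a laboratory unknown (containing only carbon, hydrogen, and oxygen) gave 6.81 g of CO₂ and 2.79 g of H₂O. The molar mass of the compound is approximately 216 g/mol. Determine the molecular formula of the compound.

C12H24O3

mol C = 6.81 g CO₂ ÷ 44.009 g/mol = 0.1547 mol
mol H = 2 × 2.79 g H₂O ÷ 18.015 g/mol = 0.3097 mol
mass O = 2.79 − (1.859 + 0.3122) = 0.6192 g → mol O = 0.6192 ÷ 15.999 = 0.03870 mol
Divide by the smallest (0.03870 mol): C 3.998, H 8.003, O 1.000
Empirical formula: C4H8O
Empirical-formula mass = 72.11 g/mol; 216 ÷ 72.11 ≈ 3, so the molecular formula is C12H24O3.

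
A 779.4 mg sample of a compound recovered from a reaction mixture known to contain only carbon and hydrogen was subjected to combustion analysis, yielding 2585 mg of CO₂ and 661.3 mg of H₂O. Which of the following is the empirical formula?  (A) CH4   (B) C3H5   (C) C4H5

mol C = 2.585 g CO₂ ÷ 44.009 g/mol = 0.058738 mol
mol H = 2 × 0.6613 g H₂O ÷ 18.015 g/mol = 0.073417 mol
Divide by the smallest (0.058738 mol): C 1.000, H 1.250
Multiplying each by 4 gives whole numbers: C 4.00, H 5.00

(C) C4H5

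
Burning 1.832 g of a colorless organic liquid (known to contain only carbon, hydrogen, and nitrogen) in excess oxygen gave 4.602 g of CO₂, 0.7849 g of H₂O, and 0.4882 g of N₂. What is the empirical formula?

C6H5N2

mol C = 4.602 g CO₂ ÷ 44.009 g/mol = 0.10457 mol
mol H = 2 × 0.7849 g H₂O ÷ 18.015 g/mol = 0.087138 mol
mol N = 2 × 0.4882 g N₂ ÷ 28.014 g/mol = 0.034854 mol
Divide by the smallest (0.034854 mol): C 3.000, H 2.500, N 1.000
Multiplying each by 2 gives whole numbers: C 6.00, H 5.00, N 2.00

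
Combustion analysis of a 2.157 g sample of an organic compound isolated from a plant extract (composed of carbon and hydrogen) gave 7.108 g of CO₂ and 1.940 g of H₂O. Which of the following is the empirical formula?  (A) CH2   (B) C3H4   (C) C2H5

(B) C3H4

mol C = 7.108 g CO₂ ÷ 44.009 g/mol = 0.16151 mol
mol H = 2 × 1.940 g H₂O ÷ 18.015 g/mol = 0.21538 mol
Divide by the smallest (0.16151 mol): C 1.000, H 1.333
Multiplying each by 3 gives whole numbers: C 3.00, H 4.00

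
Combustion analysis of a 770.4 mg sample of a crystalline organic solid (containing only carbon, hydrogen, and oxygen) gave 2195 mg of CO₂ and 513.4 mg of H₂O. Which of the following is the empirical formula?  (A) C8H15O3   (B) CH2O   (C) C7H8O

(C) C7H8O

mol C = 2.195 g CO₂ ÷ 44.009 g/mol = 0.049876 mol
mol H = 2 × 0.5134 g H₂O ÷ 18.015 g/mol = 0.056997 mol
mass O = 0.7704 − (0.59906 + 0.057453) = 0.11388 g → mol O = 0.11388 ÷ 15.999 = 0.0071182 mol
Divide by the smallest (0.0071182 mol): C 7.007, H 8.007, O 1.000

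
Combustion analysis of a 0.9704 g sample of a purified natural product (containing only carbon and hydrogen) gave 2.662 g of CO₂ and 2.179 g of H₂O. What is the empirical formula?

CH4

mol C = 2.662 g CO₂ ÷ 44.009 g/mol = 0.060488 mol
mol H = 2 × 2.179 g H₂O ÷ 18.015 g/mol = 0.24191 mol
Divide by the smallest (0.060488 mol): C 1.000, H 3.999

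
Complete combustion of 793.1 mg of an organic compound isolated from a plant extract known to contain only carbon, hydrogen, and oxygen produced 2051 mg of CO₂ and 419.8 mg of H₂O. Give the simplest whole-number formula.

C4H4O

mol C = 2.051 g CO₂ ÷ 44.009 g/mol = 0.046604 mol
mol H = 2 × 0.4198 g H₂O ÷ 18.015 g/mol = 0.046606 mol
mass O = 0.7931 − (0.55976 + 0.046978) = 0.18636 g → mol O = 0.18636 ÷ 15.999 = 0.011648 mol
Divide by the smallest (0.011648 mol): C 4.001, H 4.001, O 1.000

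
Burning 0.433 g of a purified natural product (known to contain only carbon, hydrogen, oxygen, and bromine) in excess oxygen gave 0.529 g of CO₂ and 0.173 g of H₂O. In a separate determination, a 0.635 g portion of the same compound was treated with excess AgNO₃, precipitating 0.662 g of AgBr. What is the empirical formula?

C5H8BrO2

mol C = 0.529 g CO₂ ÷ 44.009 g/mol = 0.01202 mol
mol H = 2 × 0.173 g H₂O ÷ 18.015 g/mol = 0.01921 mol
From the AgBr data: mol Br per gram of compound = (0.662 ÷ 187.772) ÷ 0.635 = 0.005552 mol/g, so in the 0.433 g combustion sample mol Br = 0.002404 mol
mass O = 0.433 − (0.1444 + 0.01936 + 0.1921) = 0.07717 g → mol O = 0.07717 ÷ 15.999 = 0.004824 mol
Divide by the smallest (0.002404 mol): C 5.000, H 7.989, Br 1.000, O 2.006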